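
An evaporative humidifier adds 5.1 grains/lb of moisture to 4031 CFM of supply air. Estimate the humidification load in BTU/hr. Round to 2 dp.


Q = 0.68 * 4031 * 5.1 = 13979.51 BTU/hr

13979.51 BTU/hr


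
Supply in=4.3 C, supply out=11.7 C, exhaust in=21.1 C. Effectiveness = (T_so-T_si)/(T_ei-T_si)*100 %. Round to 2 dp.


eff = (11.7-4.3)/(21.1-4.3)*100 = 44.05 %

44.05 %


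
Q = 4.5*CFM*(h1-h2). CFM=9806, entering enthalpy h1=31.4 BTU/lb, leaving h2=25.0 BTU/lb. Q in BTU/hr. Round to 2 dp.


Q = 4.5 * 9806 * (31.4 - 25.0) = 282412.80 BTU/hr

282412.80 BTU/hr


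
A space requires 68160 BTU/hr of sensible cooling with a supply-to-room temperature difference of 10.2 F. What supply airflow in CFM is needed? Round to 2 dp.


CFM = 68160 / (1.08 * 10.2) = 6187.36

6187.36 CFM


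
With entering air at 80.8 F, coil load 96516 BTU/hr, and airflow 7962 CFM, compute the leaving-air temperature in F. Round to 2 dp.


dT = 96516/(1.08*7962) = 11.2241
T_leave = 80.8 - 11.2241 = 69.58 F

69.58 F


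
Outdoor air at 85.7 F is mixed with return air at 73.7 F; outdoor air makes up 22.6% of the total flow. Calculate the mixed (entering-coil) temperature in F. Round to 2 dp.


T_mix = 73.7 + (22.6/100)*(85.7-73.7) = 76.41 F

76.41 F


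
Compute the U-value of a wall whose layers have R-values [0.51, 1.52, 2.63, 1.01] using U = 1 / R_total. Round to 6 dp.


R_total = 0.51 + 1.52 + 2.63 + 1.01 = 5.67
U = 1/5.67 = 0.176367

0.176367


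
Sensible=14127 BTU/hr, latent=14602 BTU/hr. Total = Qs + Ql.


Qt = 14127 + 14602 = 28729 BTU/hr

28729 BTU/hr


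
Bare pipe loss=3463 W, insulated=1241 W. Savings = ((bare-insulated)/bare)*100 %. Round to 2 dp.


Savings = ((3463-1241)/3463)*100 = 64.16 %

64.16 %


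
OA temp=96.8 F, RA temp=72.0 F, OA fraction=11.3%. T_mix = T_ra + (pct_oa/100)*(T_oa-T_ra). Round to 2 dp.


T_mix = 72.0 + (11.3/100)*(96.8-72.0) = 74.80 F

74.80 F


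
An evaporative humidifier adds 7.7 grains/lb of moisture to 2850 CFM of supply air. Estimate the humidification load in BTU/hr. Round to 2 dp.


Q = 0.68 * 2850 * 7.7 = 14922.60 BTU/hr

14922.60 BTU/hr


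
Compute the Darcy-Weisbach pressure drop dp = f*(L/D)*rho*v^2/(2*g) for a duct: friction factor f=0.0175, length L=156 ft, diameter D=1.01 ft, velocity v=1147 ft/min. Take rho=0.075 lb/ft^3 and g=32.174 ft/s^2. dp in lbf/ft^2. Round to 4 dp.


v_fps = 1147/60 = 19.1167 ft/s
dp = 0.0175*(156/1.01)*0.075*19.1167^2/(2*32.174) = 1.1513 lbf/ft^2

1.1513 lbf/ft^2


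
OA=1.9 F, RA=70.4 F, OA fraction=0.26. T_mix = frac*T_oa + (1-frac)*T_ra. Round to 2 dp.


T_mix = 0.26*1.9 + 0.74*70.4 = 52.59 F

52.59 F


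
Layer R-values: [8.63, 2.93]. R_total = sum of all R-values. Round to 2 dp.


R_total = 8.63 + 2.93 = 11.56

11.56


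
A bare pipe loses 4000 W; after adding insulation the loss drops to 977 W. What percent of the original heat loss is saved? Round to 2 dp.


Savings = ((4000-977)/4000)*100 = 75.58 %

75.58 %


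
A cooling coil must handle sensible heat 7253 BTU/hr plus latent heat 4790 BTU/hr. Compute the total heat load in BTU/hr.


Qt = 7253 + 4790 = 12043 BTU/hr

12043 BTU/hr


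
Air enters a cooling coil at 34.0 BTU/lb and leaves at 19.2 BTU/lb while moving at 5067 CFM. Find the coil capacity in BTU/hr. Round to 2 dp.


Q = 4.5 * 5067 * (34.0 - 19.2) = 337462.20 BTU/hr

337462.20 BTU/hr


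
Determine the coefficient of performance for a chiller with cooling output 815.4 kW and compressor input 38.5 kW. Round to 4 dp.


COP = 815.4 / 38.5 = 21.1792

21.1792


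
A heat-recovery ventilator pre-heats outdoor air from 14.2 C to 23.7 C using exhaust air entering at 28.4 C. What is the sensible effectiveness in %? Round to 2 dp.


eff = (23.7-14.2)/(28.4-14.2)*100 = 66.90 %

66.90 %


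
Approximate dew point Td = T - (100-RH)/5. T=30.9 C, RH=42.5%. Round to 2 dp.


Td = 30.9 - (100-42.5)/5 = 19.40 C

19.40 C


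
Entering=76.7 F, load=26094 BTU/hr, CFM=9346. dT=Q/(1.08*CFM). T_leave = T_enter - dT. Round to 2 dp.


dT = 26094/(1.08*9346) = 2.5852
T_leave = 76.7 - 2.5852 = 74.11 F

74.11 F


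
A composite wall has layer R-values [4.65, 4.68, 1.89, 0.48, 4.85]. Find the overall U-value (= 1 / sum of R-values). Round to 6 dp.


R_total = 4.65 + 4.68 + 1.89 + 0.48 + 4.85 = 16.55
U = 1/16.55 = 0.060423

0.060423


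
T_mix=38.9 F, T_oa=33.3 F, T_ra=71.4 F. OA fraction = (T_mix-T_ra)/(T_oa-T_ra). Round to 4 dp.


frac = (38.9 - 71.4) / (33.3 - 71.4) = 0.8530

0.8530


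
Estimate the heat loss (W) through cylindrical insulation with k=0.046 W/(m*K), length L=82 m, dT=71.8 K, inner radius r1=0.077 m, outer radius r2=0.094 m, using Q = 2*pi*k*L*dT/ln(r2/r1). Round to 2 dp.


Q = 2*pi*0.046*82*71.8/ln(0.094/0.077) = 8530.14 W

8530.14 W


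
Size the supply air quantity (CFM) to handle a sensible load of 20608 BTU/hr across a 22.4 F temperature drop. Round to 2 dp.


CFM = 20608 / (1.08 * 22.4) = 851.85

851.85 CFM


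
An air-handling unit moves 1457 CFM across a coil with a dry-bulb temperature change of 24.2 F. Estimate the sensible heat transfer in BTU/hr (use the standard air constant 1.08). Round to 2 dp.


Q = 1.08 * 1457 * 24.2 = 38080.15 BTU/hr

38080.15 BTU/hr


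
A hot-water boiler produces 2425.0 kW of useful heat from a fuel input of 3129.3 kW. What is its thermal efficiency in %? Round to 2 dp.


eta = (2425.0/3129.3)*100 = 77.49 %

77.49 %


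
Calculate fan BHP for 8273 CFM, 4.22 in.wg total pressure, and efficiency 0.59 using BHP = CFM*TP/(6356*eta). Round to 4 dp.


BHP = 8273 * 4.22 / (6356 * 0.59) = 9.3098 hp

9.3098 hp


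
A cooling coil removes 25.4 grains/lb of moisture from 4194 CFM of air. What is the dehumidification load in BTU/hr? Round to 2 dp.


Q = 0.68 * 4194 * 25.4 = 72438.77 BTU/hr

72438.77 BTU/hr


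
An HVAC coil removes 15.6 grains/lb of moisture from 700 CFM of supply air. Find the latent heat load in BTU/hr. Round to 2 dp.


Q = 0.68 * 700 * 15.6 = 7425.60 BTU/hr

7425.60 BTU/hr


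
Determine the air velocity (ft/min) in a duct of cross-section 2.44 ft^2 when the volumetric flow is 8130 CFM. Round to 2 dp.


V = 8130 / 2.44 = 3331.97 ft/min

3331.97 ft/min


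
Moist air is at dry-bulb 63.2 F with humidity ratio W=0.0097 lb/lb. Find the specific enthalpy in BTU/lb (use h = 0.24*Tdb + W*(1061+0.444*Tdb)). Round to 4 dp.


h = 0.24*63.2 + 0.0097*(1061+0.444*63.2) = 25.7319 BTU/lb

25.7319 BTU/lb


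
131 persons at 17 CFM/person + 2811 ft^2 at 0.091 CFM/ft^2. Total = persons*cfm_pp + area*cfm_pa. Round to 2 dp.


Total = 131*17 + 2811*0.091 = 2482.80 CFM

2482.80 CFM


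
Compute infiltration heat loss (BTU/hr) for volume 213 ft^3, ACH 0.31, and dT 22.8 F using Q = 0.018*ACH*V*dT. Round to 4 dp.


Q = 0.018 * 0.31 * 213 * 22.8 = 27.0987 BTU/hr

27.0987 BTU/hr


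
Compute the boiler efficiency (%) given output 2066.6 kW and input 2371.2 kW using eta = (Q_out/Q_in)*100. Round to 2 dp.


eta = (2066.6/2371.2)*100 = 87.15 %

87.15 %


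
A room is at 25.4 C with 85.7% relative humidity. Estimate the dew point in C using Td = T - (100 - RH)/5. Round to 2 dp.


Td = 25.4 - (100-85.7)/5 = 22.54 C

22.54 C


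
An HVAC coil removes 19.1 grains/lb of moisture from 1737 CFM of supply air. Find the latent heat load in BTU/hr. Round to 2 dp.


Q = 0.68 * 1737 * 19.1 = 22560.16 BTU/hr

22560.16 BTU/hr


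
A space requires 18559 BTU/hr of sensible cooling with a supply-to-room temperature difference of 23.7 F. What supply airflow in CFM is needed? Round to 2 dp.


CFM = 18559 / (1.08 * 23.7) = 725.07

725.07 CFM


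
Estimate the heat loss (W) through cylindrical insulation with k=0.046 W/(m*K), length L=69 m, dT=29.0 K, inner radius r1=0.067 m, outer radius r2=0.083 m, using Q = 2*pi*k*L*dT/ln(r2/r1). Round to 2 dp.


Q = 2*pi*0.046*69*29.0/ln(0.083/0.067) = 2700.67 W

2700.67 W


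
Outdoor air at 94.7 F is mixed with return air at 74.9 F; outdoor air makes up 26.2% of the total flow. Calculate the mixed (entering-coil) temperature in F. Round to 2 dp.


T_mix = 74.9 + (26.2/100)*(94.7-74.9) = 80.09 F

80.09 F


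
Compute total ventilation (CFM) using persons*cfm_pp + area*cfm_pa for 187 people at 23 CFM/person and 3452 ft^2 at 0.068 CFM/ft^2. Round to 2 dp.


Total = 187*23 + 3452*0.068 = 4535.74 CFM

4535.74 CFM


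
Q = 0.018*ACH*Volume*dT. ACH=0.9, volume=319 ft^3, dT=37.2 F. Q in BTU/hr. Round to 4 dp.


Q = 0.018 * 0.9 * 319 * 37.2 = 192.2422 BTU/hr

192.2422 BTU/hr


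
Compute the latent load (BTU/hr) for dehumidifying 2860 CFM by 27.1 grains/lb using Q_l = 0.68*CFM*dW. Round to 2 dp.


Q = 0.68 * 2860 * 27.1 = 52704.08 BTU/hr

52704.08 BTU/hr


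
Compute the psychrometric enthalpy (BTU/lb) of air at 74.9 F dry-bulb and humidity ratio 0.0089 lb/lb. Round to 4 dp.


h = 0.24*74.9 + 0.0089*(1061+0.444*74.9) = 27.7149 BTU/lb

27.7149 BTU/lb


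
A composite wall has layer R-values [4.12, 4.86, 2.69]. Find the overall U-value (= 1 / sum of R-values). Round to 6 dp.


R_total = 4.12 + 4.86 + 2.69 = 11.67
U = 1/11.67 = 0.085690

0.085690


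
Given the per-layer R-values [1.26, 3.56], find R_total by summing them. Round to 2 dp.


R_total = 1.26 + 3.56 = 4.82

4.82


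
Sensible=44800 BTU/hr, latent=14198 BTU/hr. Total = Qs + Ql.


Qt = 44800 + 14198 = 58998 BTU/hr

58998 BTU/hr


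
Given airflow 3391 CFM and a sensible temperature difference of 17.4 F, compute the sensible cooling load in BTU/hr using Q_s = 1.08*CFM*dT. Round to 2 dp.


Q = 1.08 * 3391 * 17.4 = 63723.67 BTU/hr

63723.67 BTU/hr


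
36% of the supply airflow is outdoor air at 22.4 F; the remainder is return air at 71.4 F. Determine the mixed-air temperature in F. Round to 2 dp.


T_mix = 0.36*22.4 + 0.64*71.4 = 53.76 F

53.76 F


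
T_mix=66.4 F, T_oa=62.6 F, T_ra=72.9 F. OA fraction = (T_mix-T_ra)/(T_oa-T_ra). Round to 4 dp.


frac = (66.4 - 72.9) / (62.6 - 72.9) = 0.6311

0.6311


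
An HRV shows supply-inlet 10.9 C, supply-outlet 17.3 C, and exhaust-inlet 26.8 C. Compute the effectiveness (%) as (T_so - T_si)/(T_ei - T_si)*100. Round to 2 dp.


eff = (17.3-10.9)/(26.8-10.9)*100 = 40.25 %

40.25 %


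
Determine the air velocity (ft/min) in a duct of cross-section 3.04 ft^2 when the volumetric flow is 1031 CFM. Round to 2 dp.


V = 1031 / 3.04 = 339.14 ft/min

339.14 ft/min


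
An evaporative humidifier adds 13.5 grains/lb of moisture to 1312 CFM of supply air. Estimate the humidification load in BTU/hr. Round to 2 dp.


Q = 0.68 * 1312 * 13.5 = 12044.16 BTU/hr

12044.16 BTU/hr


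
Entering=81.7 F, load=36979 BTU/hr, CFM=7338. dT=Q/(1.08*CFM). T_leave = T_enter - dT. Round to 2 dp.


dT = 36979/(1.08*7338) = 4.6661
T_leave = 81.7 - 4.6661 = 77.03 F

77.03 F


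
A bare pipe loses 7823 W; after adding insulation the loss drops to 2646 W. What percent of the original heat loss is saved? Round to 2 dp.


Savings = ((7823-2646)/7823)*100 = 66.18 %

66.18 %


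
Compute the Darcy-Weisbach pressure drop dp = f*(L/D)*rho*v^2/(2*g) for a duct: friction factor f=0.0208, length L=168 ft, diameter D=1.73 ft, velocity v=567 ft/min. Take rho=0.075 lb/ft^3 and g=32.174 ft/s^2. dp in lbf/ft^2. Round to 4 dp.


v_fps = 567/60 = 9.45 ft/s
dp = 0.0208*(168/1.73)*0.075*9.45^2/(2*32.174) = 0.2102 lbf/ft^2

0.2102 lbf/ft^2


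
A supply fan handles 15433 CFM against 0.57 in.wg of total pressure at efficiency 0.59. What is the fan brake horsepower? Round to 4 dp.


BHP = 15433 * 0.57 / (6356 * 0.59) = 2.3458 hp

2.3458 hp


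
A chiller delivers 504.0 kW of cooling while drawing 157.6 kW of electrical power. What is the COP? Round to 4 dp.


COP = 504.0 / 157.6 = 3.1980

3.1980


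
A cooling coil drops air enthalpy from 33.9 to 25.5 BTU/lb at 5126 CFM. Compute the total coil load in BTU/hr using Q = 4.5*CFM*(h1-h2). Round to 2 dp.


Q = 4.5 * 5126 * (33.9 - 25.5) = 193762.80 BTU/hr

193762.80 BTU/hr


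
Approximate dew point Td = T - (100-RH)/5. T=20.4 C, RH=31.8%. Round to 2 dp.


Td = 20.4 - (100-31.8)/5 = 6.76 C

6.76 C


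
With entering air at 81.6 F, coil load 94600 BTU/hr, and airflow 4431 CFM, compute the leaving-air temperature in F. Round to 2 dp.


dT = 94600/(1.08*4431) = 19.7681
T_leave = 81.6 - 19.7681 = 61.83 F

61.83 F


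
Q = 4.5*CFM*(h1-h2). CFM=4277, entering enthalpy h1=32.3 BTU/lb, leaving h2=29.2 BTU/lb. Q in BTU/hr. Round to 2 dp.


Q = 4.5 * 4277 * (32.3 - 29.2) = 59664.15 BTU/hr

59664.15 BTU/hr


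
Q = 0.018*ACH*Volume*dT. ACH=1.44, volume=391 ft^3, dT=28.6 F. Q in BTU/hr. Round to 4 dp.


Q = 0.018 * 1.44 * 391 * 28.6 = 289.8530 BTU/hr

289.8530 BTU/hr


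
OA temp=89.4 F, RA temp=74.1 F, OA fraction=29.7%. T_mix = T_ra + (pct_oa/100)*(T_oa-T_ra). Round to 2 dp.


T_mix = 74.1 + (29.7/100)*(89.4-74.1) = 78.64 F

78.64 F


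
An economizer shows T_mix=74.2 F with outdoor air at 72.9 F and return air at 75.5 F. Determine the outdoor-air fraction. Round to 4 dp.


frac = (74.2 - 75.5) / (72.9 - 75.5) = 0.5000

0.5000


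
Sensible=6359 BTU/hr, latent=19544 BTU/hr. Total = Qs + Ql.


Qt = 6359 + 19544 = 25903 BTU/hr

25903 BTU/hr


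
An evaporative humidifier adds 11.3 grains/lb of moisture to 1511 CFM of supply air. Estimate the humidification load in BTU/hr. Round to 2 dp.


Q = 0.68 * 1511 * 11.3 = 11610.52 BTU/hr

11610.52 BTU/hr


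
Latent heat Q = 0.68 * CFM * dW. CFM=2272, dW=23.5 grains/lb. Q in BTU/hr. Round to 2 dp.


Q = 0.68 * 2272 * 23.5 = 36306.56 BTU/hr

36306.56 BTU/hr


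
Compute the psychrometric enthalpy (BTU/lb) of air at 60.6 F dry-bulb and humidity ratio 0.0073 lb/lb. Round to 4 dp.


h = 0.24*60.6 + 0.0073*(1061+0.444*60.6) = 22.4857 BTU/lb

22.4857 BTU/lb


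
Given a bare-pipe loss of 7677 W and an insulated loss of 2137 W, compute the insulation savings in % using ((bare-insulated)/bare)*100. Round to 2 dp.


Savings = ((7677-2137)/7677)*100 = 72.16 %

72.16 %


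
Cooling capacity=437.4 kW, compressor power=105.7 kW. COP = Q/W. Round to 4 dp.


COP = 437.4 / 105.7 = 4.1381

4.1381


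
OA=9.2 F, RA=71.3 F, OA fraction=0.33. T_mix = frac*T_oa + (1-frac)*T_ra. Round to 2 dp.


T_mix = 0.33*9.2 + 0.67*71.3 = 50.81 F

50.81 F


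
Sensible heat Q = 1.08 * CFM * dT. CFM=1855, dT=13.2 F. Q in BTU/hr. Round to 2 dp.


Q = 1.08 * 1855 * 13.2 = 26444.88 BTU/hr

26444.88 BTU/hr


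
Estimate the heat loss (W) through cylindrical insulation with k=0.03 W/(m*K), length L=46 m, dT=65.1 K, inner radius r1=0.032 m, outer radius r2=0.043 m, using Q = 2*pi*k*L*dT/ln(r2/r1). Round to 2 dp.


Q = 2*pi*0.03*46*65.1/ln(0.043/0.032) = 1910.45 W

1910.45 W


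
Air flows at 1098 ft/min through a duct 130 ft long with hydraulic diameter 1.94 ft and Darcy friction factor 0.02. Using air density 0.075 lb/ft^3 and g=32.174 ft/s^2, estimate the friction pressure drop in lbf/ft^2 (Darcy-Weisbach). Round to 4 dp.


v_fps = 1098/60 = 18.3 ft/s
dp = 0.02*(130/1.94)*0.075*18.3^2/(2*32.174) = 0.5231 lbf/ft^2

0.5231 lbf/ft^2


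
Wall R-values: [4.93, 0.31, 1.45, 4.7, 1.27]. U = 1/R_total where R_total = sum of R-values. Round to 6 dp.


R_total = 4.93 + 0.31 + 1.45 + 4.7 + 1.27 = 12.66
U = 1/12.66 = 0.078989

0.078989


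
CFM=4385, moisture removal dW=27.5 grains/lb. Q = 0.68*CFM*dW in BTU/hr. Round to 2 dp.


Q = 0.68 * 4385 * 27.5 = 81999.50 BTU/hr

81999.50 BTU/hr


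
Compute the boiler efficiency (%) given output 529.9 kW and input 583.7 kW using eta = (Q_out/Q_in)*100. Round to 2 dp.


eta = (529.9/583.7)*100 = 90.78 %

90.78 %


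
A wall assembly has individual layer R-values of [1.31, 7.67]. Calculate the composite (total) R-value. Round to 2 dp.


R_total = 1.31 + 7.67 = 8.98

8.98


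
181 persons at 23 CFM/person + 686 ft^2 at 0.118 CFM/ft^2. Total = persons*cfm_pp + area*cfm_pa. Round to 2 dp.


Total = 181*23 + 686*0.118 = 4243.95 CFM

4243.95 CFM


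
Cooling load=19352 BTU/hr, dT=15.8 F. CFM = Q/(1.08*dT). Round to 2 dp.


CFM = 19352 / (1.08 * 15.8) = 1134.08

1134.08 CFM


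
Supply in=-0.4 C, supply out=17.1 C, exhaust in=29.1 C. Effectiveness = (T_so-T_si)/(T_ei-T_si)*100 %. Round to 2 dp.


eff = (17.1-(-0.4))/(29.1-(-0.4))*100 = 59.32 %

59.32 %


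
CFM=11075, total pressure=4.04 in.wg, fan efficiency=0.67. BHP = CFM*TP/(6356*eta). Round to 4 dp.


BHP = 11075 * 4.04 / (6356 * 0.67) = 10.5067 hp

10.5067 hp


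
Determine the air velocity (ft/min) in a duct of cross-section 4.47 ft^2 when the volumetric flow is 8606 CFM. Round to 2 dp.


V = 8606 / 4.47 = 1925.28 ft/min

1925.28 ft/min


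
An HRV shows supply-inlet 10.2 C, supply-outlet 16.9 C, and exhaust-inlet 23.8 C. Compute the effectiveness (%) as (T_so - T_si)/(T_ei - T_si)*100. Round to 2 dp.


eff = (16.9-10.2)/(23.8-10.2)*100 = 49.26 %

49.26 %


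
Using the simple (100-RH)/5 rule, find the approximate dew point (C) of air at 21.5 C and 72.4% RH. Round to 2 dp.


Td = 21.5 - (100-72.4)/5 = 15.98 C

15.98 C


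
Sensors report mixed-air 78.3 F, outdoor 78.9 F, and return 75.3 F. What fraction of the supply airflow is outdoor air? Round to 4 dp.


frac = (78.3 - 75.3) / (78.9 - 75.3) = 0.8333

0.8333


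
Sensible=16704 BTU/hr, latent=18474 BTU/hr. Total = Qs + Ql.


Qt = 16704 + 18474 = 35178 BTU/hr

35178 BTU/hr


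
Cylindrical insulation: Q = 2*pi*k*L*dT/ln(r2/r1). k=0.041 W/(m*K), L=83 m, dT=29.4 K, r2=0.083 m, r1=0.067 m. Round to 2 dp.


Q = 2*pi*0.041*83*29.4/ln(0.083/0.067) = 2935.45 W

2935.45 W


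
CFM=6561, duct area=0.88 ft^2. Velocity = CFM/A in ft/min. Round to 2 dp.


V = 6561 / 0.88 = 7455.68 ft/min

7455.68 ft/min


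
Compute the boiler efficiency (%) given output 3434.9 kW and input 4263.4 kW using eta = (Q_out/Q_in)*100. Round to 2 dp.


eta = (3434.9/4263.4)*100 = 80.57 %

80.57 %


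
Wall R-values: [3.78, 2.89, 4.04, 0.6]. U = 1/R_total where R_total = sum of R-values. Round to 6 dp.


R_total = 3.78 + 2.89 + 4.04 + 0.6 = 11.31
U = 1/11.31 = 0.088417

0.088417


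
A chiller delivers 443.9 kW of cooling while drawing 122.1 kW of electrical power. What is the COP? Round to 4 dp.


COP = 443.9 / 122.1 = 3.6355

3.6355


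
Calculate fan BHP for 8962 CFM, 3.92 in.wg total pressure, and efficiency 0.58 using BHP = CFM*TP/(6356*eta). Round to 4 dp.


BHP = 8962 * 3.92 / (6356 * 0.58) = 9.5297 hp

9.5297 hp


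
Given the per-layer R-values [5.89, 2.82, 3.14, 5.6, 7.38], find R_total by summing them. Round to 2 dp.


R_total = 5.89 + 2.82 + 3.14 + 5.6 + 7.38 = 24.83

24.83


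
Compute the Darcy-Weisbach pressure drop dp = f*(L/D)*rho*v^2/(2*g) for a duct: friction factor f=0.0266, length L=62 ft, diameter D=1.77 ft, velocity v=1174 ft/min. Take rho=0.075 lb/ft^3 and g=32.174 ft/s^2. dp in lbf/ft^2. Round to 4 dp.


v_fps = 1174/60 = 19.5667 ft/s
dp = 0.0266*(62/1.77)*0.075*19.5667^2/(2*32.174) = 0.4158 lbf/ft^2

0.4158 lbf/ft^2


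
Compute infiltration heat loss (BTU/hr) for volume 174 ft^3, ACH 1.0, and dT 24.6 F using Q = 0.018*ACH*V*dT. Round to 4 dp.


Q = 0.018 * 1.0 * 174 * 24.6 = 77.0472 BTU/hr

77.0472 BTU/hr


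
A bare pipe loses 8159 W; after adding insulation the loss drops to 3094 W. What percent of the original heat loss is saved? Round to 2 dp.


Savings = ((8159-3094)/8159)*100 = 62.08 %

62.08 %


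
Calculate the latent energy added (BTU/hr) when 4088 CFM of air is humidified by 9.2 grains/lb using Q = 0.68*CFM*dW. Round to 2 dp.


Q = 0.68 * 4088 * 9.2 = 25574.53 BTU/hr

25574.53 BTU/hr


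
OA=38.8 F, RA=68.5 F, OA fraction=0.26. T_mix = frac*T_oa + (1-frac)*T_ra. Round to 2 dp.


T_mix = 0.26*38.8 + 0.74*68.5 = 60.78 F

60.78 F


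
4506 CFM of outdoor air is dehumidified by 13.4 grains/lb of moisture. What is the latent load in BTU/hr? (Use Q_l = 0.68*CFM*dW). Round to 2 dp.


Q = 0.68 * 4506 * 13.4 = 41058.67 BTU/hr

41058.67 BTU/hr


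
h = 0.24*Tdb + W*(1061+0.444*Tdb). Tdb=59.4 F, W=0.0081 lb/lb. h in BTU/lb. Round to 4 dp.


h = 0.24*59.4 + 0.0081*(1061+0.444*59.4) = 23.0637 BTU/lb

23.0637 BTU/lb


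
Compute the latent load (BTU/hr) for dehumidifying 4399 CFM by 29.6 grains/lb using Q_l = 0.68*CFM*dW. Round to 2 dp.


Q = 0.68 * 4399 * 29.6 = 88543.07 BTU/hr

88543.07 BTU/hr


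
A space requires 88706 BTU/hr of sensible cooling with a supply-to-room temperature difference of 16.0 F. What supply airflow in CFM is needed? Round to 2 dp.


CFM = 88706 / (1.08 * 16.0) = 5133.45

5133.45 CFM


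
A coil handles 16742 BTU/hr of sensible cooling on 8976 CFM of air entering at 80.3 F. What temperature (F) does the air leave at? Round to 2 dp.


dT = 16742/(1.08*8976) = 1.7270
T_leave = 80.3 - 1.7270 = 78.57 F

78.57 F


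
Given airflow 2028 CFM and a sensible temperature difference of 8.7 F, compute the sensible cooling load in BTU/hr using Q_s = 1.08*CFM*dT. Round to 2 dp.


Q = 1.08 * 2028 * 8.7 = 19055.09 BTU/hr

19055.09 BTU/hr


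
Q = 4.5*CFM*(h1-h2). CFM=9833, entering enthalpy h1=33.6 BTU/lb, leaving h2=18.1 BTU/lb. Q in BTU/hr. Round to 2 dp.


Q = 4.5 * 9833 * (33.6 - 18.1) = 685851.75 BTU/hr

685851.75 BTU/hr


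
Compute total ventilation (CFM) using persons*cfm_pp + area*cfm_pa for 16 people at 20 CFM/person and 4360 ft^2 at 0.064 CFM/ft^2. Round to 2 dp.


Total = 16*20 + 4360*0.064 = 599.04 CFM

599.04 CFM


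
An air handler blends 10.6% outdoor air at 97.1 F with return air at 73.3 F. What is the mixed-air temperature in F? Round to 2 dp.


T_mix = 73.3 + (10.6/100)*(97.1-73.3) = 75.82 F

75.82 F


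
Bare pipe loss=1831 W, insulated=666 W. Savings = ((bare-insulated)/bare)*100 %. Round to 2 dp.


Savings = ((1831-666)/1831)*100 = 63.63 %

63.63 %


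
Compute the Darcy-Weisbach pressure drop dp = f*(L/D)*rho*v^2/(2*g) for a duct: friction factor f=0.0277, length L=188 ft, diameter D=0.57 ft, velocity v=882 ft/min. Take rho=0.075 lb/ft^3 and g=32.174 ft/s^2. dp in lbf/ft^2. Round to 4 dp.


v_fps = 882/60 = 14.7 ft/s
dp = 0.0277*(188/0.57)*0.075*14.7^2/(2*32.174) = 2.3010 lbf/ft^2

2.3010 lbf/ft^2


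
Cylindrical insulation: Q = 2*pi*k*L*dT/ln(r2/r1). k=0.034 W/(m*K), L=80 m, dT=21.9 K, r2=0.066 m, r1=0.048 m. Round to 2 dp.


Q = 2*pi*0.034*80*21.9/ln(0.066/0.048) = 1175.29 W

1175.29 W


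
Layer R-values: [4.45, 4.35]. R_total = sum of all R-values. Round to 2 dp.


R_total = 4.45 + 4.35 = 8.80

8.80


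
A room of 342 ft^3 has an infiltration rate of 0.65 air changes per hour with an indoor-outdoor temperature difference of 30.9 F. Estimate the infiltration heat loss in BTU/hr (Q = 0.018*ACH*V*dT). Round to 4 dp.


Q = 0.018 * 0.65 * 342 * 30.9 = 123.6433 BTU/hr

123.6433 BTU/hr


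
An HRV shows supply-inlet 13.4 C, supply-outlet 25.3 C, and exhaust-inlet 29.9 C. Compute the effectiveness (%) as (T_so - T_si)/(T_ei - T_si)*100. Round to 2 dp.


eff = (25.3-13.4)/(29.9-13.4)*100 = 72.12 %

72.12 %


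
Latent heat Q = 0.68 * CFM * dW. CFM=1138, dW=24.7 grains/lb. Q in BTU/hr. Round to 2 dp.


Q = 0.68 * 1138 * 24.7 = 19113.85 BTU/hr

19113.85 BTU/hr


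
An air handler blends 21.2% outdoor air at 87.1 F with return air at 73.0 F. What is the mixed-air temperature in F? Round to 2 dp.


T_mix = 73.0 + (21.2/100)*(87.1-73.0) = 75.99 F

75.99 F


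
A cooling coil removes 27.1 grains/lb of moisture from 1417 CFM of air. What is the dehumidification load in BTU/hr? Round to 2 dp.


Q = 0.68 * 1417 * 27.1 = 26112.48 BTU/hr

26112.48 BTU/hr


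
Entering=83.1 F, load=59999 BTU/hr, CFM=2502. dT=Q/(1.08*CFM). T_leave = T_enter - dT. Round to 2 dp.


dT = 59999/(1.08*2502) = 22.2041
T_leave = 83.1 - 22.2041 = 60.90 F

60.90 F


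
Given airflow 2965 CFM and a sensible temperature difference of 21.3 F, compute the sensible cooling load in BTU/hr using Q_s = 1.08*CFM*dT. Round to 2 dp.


Q = 1.08 * 2965 * 21.3 = 68206.86 BTU/hr

68206.86 BTU/hr


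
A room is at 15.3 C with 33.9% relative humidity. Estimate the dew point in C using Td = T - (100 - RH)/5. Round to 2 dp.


Td = 15.3 - (100-33.9)/5 = 2.08 C

2.08 C


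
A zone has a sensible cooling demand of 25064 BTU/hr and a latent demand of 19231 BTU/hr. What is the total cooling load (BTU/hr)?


Qt = 25064 + 19231 = 44295 BTU/hr

44295 BTU/hr


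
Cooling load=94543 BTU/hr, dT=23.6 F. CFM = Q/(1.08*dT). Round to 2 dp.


CFM = 94543 / (1.08 * 23.6) = 3709.31

3709.31 CFM


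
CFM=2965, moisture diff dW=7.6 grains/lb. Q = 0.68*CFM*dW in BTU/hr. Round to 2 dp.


Q = 0.68 * 2965 * 7.6 = 15323.12 BTU/hr

15323.12 BTU/hr


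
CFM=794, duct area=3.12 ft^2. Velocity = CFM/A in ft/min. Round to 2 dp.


V = 794 / 3.12 = 254.49 ft/min

254.49 ft/min


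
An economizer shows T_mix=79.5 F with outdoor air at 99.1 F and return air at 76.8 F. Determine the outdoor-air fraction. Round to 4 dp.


frac = (79.5 - 76.8) / (99.1 - 76.8) = 0.1211

0.1211


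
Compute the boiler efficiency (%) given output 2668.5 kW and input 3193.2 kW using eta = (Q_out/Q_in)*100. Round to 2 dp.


eta = (2668.5/3193.2)*100 = 83.57 %

83.57 %


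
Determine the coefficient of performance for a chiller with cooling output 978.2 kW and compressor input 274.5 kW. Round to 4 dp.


COP = 978.2 / 274.5 = 3.5636

3.5636


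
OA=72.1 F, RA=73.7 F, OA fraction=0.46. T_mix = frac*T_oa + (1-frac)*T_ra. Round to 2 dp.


T_mix = 0.46*72.1 + 0.54*73.7 = 72.96 F

72.96 F


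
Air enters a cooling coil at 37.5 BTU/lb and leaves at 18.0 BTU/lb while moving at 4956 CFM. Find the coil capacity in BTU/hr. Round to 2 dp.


Q = 4.5 * 4956 * (37.5 - 18.0) = 434889.00 BTU/hr

434889.00 BTU/hr


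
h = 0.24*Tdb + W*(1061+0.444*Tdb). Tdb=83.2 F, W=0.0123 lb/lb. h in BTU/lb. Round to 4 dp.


h = 0.24*83.2 + 0.0123*(1061+0.444*83.2) = 33.4727 BTU/lb

33.4727 BTU/lb


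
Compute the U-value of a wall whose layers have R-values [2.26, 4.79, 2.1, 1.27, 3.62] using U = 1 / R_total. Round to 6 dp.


R_total = 2.26 + 4.79 + 2.1 + 1.27 + 3.62 = 14.04
U = 1/14.04 = 0.071225

0.071225


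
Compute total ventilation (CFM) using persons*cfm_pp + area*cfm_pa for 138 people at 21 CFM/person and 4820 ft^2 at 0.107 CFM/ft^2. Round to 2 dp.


Total = 138*21 + 4820*0.107 = 3413.74 CFM

3413.74 CFM


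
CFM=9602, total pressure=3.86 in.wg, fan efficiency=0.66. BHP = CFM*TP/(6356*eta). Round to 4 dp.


BHP = 9602 * 3.86 / (6356 * 0.66) = 8.8353 hp

8.8353 hp


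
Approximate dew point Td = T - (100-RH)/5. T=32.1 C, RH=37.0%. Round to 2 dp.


Td = 32.1 - (100-37.0)/5 = 19.50 C

19.50 C


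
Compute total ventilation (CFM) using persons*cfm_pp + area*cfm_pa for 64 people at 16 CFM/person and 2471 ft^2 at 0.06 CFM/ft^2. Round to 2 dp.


Total = 64*16 + 2471*0.06 = 1172.26 CFM

1172.26 CFM


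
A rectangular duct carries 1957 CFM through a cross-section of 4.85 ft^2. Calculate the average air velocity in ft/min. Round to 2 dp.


V = 1957 / 4.85 = 403.51 ft/min

403.51 ft/min


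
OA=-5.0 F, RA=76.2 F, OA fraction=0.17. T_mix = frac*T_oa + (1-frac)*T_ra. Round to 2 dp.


T_mix = 0.17*(-5.0) + 0.83*76.2 = 62.40 F

62.40 F


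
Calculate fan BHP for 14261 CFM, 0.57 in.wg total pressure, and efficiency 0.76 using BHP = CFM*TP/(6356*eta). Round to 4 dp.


BHP = 14261 * 0.57 / (6356 * 0.76) = 1.6828 hp

1.6828 hp


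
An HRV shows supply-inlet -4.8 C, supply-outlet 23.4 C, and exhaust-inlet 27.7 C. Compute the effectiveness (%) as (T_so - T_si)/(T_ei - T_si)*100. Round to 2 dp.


eff = (23.4-(-4.8))/(27.7-(-4.8))*100 = 86.77 %

86.77 %


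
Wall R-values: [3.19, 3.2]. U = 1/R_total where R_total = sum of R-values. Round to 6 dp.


R_total = 3.19 + 3.2 = 6.39
U = 1/6.39 = 0.156495

0.156495


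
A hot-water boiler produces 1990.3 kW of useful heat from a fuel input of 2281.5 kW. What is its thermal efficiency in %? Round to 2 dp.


eta = (1990.3/2281.5)*100 = 87.24 %

87.24 %


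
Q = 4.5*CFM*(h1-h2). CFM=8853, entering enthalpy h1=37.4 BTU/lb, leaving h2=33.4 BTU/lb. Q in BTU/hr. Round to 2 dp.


Q = 4.5 * 8853 * (37.4 - 33.4) = 159354.00 BTU/hr

159354.00 BTU/hr


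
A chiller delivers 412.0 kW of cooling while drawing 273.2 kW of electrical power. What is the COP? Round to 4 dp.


COP = 412.0 / 273.2 = 1.5081

1.5081


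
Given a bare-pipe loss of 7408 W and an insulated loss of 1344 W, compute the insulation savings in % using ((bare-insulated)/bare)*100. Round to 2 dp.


Savings = ((7408-1344)/7408)*100 = 81.86 %

81.86 %


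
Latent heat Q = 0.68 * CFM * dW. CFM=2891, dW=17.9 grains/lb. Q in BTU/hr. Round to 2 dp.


Q = 0.68 * 2891 * 17.9 = 35189.25 BTU/hr

35189.25 BTU/hr


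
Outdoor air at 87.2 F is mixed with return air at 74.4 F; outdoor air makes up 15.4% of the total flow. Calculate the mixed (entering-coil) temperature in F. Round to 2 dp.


T_mix = 74.4 + (15.4/100)*(87.2-74.4) = 76.37 F

76.37 F


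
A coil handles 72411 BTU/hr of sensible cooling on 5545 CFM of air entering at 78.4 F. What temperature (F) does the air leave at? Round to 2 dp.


dT = 72411/(1.08*5545) = 12.0915
T_leave = 78.4 - 12.0915 = 66.31 F

66.31 F


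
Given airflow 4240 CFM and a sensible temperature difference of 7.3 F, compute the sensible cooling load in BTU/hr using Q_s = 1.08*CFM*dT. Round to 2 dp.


Q = 1.08 * 4240 * 7.3 = 33428.16 BTU/hr

33428.16 BTU/hr


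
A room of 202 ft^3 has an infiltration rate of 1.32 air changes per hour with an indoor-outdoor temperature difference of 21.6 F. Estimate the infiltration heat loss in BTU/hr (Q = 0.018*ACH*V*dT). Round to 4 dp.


Q = 0.018 * 1.32 * 202 * 21.6 = 103.6696 BTU/hr

103.6696 BTU/hr


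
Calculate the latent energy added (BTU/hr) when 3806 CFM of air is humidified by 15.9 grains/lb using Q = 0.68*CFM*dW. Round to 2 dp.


Q = 0.68 * 3806 * 15.9 = 41150.47 BTU/hr

41150.47 BTU/hr


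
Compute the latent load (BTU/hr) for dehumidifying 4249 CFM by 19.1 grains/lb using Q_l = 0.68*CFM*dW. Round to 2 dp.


Q = 0.68 * 4249 * 19.1 = 55186.01 BTU/hr

55186.01 BTU/hr


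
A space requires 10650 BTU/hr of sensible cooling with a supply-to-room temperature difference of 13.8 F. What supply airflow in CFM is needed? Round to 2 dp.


CFM = 10650 / (1.08 * 13.8) = 714.57

714.57 CFM


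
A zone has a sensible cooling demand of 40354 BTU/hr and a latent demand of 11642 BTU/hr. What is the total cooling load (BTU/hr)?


Qt = 40354 + 11642 = 51996 BTU/hr

51996 BTU/hr


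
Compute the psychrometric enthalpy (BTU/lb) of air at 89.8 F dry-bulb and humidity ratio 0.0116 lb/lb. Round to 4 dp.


h = 0.24*89.8 + 0.0116*(1061+0.444*89.8) = 34.3221 BTU/lb

34.3221 BTU/lb


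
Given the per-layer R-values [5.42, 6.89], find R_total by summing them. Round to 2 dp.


R_total = 5.42 + 6.89 = 12.31

12.31


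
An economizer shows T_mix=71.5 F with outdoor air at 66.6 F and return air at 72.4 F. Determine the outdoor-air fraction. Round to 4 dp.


frac = (71.5 - 72.4) / (66.6 - 72.4) = 0.1552

0.1552


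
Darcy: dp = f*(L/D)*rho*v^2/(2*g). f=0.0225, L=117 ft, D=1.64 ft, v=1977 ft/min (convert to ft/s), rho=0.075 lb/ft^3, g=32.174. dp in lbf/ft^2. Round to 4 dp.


v_fps = 1977/60 = 32.95 ft/s
dp = 0.0225*(117/1.64)*0.075*32.95^2/(2*32.174) = 2.0312 lbf/ft^2

2.0312 lbf/ft^2


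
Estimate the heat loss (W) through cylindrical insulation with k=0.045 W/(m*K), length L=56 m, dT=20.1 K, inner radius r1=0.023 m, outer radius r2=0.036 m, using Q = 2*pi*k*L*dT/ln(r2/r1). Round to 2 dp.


Q = 2*pi*0.045*56*20.1/ln(0.036/0.023) = 710.35 W

710.35 W


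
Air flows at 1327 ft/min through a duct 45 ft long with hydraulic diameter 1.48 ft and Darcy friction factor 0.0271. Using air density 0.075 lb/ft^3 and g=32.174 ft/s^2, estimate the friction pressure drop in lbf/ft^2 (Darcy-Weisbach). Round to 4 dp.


v_fps = 1327/60 = 22.1167 ft/s
dp = 0.0271*(45/1.48)*0.075*22.1167^2/(2*32.174) = 0.4698 lbf/ft^2

0.4698 lbf/ft^2


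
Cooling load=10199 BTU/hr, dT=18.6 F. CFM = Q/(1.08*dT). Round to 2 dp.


CFM = 10199 / (1.08 * 18.6) = 507.72

507.72 CFM


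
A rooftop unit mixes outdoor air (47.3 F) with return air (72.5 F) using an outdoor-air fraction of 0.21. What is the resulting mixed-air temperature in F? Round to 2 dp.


T_mix = 0.21*47.3 + 0.79*72.5 = 67.21 F

67.21 F


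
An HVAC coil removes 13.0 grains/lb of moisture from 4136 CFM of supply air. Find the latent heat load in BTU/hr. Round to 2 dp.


Q = 0.68 * 4136 * 13.0 = 36562.24 BTU/hr

36562.24 BTU/hr


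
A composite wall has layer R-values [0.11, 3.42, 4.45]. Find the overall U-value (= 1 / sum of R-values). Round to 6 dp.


R_total = 0.11 + 3.42 + 4.45 = 7.98
U = 1/7.98 = 0.125313

0.125313


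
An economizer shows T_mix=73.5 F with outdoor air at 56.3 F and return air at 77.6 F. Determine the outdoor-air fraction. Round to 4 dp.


frac = (73.5 - 77.6) / (56.3 - 77.6) = 0.1925

0.1925


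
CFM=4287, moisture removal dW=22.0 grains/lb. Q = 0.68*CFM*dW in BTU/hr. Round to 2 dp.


Q = 0.68 * 4287 * 22.0 = 64133.52 BTU/hr

64133.52 BTU/hr


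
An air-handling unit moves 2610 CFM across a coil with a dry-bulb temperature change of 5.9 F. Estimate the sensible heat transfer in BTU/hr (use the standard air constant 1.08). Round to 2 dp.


Q = 1.08 * 2610 * 5.9 = 16630.92 BTU/hr

16630.92 BTU/hr


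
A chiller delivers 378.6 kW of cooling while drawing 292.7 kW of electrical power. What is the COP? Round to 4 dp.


COP = 378.6 / 292.7 = 1.2935

1.2935


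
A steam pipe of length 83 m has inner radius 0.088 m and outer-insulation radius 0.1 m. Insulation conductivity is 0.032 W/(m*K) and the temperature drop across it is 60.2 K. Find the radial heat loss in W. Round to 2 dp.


Q = 2*pi*0.032*83*60.2/ln(0.1/0.088) = 7858.87 W

7858.87 W


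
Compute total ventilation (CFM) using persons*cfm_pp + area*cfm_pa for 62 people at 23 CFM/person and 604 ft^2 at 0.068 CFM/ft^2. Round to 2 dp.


Total = 62*23 + 604*0.068 = 1467.07 CFM

1467.07 CFM


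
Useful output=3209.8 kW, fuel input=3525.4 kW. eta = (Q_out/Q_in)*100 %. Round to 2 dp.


eta = (3209.8/3525.4)*100 = 91.05 %

91.05 %


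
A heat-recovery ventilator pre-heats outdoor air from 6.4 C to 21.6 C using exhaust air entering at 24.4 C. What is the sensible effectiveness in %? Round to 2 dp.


eff = (21.6-6.4)/(24.4-6.4)*100 = 84.44 %

84.44 %


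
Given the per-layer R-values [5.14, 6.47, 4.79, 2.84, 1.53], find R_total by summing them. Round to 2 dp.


R_total = 5.14 + 6.47 + 4.79 + 2.84 + 1.53 = 20.77

20.77


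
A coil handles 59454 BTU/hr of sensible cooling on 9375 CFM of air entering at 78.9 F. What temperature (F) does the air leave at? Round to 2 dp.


dT = 59454/(1.08*9375) = 5.8720
T_leave = 78.9 - 5.8720 = 73.03 F

73.03 F


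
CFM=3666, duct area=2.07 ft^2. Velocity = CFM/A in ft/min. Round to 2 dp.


V = 3666 / 2.07 = 1771.01 ft/min

1771.01 ft/min


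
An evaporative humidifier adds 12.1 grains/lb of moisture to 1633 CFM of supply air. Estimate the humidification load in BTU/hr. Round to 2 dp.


Q = 0.68 * 1633 * 12.1 = 13436.32 BTU/hr

13436.32 BTU/hr


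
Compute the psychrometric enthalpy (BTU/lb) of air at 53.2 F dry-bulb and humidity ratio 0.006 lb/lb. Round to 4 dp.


h = 0.24*53.2 + 0.006*(1061+0.444*53.2) = 19.2757 BTU/lb

19.2757 BTU/lb


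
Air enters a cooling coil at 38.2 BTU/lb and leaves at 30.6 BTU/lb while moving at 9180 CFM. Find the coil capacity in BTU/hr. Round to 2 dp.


Q = 4.5 * 9180 * (38.2 - 30.6) = 313956.00 BTU/hr

313956.00 BTU/hr


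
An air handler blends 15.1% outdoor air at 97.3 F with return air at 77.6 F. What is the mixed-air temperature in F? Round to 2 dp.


T_mix = 77.6 + (15.1/100)*(97.3-77.6) = 80.57 F

80.57 F


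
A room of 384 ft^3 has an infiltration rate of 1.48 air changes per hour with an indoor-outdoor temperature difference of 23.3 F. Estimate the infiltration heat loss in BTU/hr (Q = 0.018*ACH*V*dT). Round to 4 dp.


Q = 0.018 * 1.48 * 384 * 23.3 = 238.3534 BTU/hr

238.3534 BTU/hr


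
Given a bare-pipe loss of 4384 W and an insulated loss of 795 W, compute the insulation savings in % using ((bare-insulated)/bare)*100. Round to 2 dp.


Savings = ((4384-795)/4384)*100 = 81.87 %

81.87 %


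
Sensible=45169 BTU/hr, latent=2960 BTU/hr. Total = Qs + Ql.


Qt = 45169 + 2960 = 48129 BTU/hr

48129 BTU/hr


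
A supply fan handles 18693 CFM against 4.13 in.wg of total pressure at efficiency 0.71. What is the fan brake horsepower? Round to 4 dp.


BHP = 18693 * 4.13 / (6356 * 0.71) = 17.1075 hp

17.1075 hp


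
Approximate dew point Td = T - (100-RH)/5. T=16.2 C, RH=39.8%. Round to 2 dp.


Td = 16.2 - (100-39.8)/5 = 4.16 C

4.16 C


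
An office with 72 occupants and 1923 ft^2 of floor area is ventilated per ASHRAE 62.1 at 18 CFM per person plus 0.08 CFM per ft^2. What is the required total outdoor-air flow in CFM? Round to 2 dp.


Total = 72*18 + 1923*0.08 = 1449.84 CFM

1449.84 CFM


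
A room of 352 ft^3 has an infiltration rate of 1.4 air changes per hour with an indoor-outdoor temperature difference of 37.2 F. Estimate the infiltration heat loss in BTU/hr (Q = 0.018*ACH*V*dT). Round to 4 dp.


Q = 0.018 * 1.4 * 352 * 37.2 = 329.9789 BTU/hr

329.9789 BTU/hr


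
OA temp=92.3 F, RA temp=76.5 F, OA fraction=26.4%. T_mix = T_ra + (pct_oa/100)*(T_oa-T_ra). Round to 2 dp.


T_mix = 76.5 + (26.4/100)*(92.3-76.5) = 80.67 F

80.67 F


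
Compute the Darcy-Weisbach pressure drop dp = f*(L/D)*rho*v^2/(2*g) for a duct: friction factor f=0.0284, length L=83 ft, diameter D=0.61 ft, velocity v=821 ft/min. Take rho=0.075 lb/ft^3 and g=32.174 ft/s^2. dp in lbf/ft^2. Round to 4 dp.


v_fps = 821/60 = 13.6833 ft/s
dp = 0.0284*(83/0.61)*0.075*13.6833^2/(2*32.174) = 0.8433 lbf/ft^2

0.8433 lbf/ft^2


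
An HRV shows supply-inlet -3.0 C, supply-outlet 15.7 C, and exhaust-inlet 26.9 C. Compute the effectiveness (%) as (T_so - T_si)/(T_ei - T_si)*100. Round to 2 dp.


eff = (15.7-(-3.0))/(26.9-(-3.0))*100 = 62.54 %

62.54 %


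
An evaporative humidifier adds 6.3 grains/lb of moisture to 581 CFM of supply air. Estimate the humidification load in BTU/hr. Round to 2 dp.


Q = 0.68 * 581 * 6.3 = 2489.00 BTU/hr

2489.00 BTU/hr


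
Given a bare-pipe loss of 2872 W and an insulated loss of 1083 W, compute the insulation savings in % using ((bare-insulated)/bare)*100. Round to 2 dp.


Savings = ((2872-1083)/2872)*100 = 62.29 %

62.29 %


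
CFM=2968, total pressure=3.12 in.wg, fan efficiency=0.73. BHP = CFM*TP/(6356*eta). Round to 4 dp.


BHP = 2968 * 3.12 / (6356 * 0.73) = 1.9958 hp

1.9958 hp


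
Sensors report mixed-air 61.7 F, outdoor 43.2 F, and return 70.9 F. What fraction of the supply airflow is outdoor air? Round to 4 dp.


frac = (61.7 - 70.9) / (43.2 - 70.9) = 0.3321

0.3321


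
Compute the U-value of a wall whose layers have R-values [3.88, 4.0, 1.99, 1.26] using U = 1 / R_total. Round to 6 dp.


R_total = 3.88 + 4.0 + 1.99 + 1.26 = 11.13
U = 1/11.13 = 0.089847

0.089847


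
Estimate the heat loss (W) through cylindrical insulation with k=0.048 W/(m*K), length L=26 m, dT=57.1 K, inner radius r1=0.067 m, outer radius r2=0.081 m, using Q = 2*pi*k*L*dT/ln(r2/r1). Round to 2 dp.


Q = 2*pi*0.048*26*57.1/ln(0.081/0.067) = 2359.58 W

2359.58 W


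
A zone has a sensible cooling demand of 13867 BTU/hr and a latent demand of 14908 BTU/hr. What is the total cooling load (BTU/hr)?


Qt = 13867 + 14908 = 28775 BTU/hr

28775 BTU/hr
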